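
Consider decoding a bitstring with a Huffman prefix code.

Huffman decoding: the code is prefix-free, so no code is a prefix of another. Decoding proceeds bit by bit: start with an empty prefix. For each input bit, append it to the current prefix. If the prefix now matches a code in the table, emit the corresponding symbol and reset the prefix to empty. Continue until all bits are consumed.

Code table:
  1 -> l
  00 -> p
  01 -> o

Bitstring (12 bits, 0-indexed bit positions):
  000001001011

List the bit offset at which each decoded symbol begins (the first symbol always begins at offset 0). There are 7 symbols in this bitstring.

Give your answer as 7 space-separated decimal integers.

Answer: 0 2 4 6 8 9 11

Derivation:
Bit 0: prefix='0' (no match yet)
Bit 1: prefix='00' -> emit 'p', reset
Bit 2: prefix='0' (no match yet)
Bit 3: prefix='00' -> emit 'p', reset
Bit 4: prefix='0' (no match yet)
Bit 5: prefix='01' -> emit 'o', reset
Bit 6: prefix='0' (no match yet)
Bit 7: prefix='00' -> emit 'p', reset
Bit 8: prefix='1' -> emit 'l', reset
Bit 9: prefix='0' (no match yet)
Bit 10: prefix='01' -> emit 'o', reset
Bit 11: prefix='1' -> emit 'l', reset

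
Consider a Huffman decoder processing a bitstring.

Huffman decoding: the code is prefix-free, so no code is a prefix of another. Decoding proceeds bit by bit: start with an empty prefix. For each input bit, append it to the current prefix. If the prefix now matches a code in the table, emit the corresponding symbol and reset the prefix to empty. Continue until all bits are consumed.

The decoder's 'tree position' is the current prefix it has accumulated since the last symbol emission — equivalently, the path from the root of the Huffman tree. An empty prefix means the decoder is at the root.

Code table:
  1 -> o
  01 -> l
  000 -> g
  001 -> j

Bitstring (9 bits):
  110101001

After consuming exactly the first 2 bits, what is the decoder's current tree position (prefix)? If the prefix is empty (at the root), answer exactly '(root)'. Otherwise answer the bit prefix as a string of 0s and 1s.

Answer: (root)

Derivation:
Bit 0: prefix='1' -> emit 'o', reset
Bit 1: prefix='1' -> emit 'o', reset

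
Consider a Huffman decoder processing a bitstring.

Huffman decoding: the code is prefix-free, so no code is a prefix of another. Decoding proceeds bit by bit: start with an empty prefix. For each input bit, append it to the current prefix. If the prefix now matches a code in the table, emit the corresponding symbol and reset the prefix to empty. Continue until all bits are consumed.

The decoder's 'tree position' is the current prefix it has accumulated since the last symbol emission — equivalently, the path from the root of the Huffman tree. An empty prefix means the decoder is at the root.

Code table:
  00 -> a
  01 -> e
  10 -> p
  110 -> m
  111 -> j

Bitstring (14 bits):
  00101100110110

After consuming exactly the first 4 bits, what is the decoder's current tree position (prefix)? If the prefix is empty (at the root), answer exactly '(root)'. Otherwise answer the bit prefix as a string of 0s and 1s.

Bit 0: prefix='0' (no match yet)
Bit 1: prefix='00' -> emit 'a', reset
Bit 2: prefix='1' (no match yet)
Bit 3: prefix='10' -> emit 'p', reset

Answer: (root)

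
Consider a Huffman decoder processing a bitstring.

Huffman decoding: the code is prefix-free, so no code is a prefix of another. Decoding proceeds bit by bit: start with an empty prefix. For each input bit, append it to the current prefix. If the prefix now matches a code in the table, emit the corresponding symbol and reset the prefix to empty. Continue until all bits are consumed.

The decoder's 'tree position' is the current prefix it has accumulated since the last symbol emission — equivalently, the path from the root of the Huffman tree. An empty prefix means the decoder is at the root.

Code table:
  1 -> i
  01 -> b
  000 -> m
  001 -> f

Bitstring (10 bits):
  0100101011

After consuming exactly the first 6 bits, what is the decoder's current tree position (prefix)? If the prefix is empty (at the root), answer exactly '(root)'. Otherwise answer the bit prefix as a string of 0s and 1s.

Bit 0: prefix='0' (no match yet)
Bit 1: prefix='01' -> emit 'b', reset
Bit 2: prefix='0' (no match yet)
Bit 3: prefix='00' (no match yet)
Bit 4: prefix='001' -> emit 'f', reset
Bit 5: prefix='0' (no match yet)

Answer: 0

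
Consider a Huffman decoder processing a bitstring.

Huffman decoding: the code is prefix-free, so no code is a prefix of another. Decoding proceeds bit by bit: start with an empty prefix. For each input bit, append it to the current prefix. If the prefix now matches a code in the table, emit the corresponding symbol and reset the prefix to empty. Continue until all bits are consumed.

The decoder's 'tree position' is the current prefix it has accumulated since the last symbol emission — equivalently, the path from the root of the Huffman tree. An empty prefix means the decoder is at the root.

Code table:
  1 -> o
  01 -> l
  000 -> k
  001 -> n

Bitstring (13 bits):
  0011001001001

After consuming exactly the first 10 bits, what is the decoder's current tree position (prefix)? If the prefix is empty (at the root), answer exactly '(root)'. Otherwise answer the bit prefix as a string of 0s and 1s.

Bit 0: prefix='0' (no match yet)
Bit 1: prefix='00' (no match yet)
Bit 2: prefix='001' -> emit 'n', reset
Bit 3: prefix='1' -> emit 'o', reset
Bit 4: prefix='0' (no match yet)
Bit 5: prefix='00' (no match yet)
Bit 6: prefix='001' -> emit 'n', reset
Bit 7: prefix='0' (no match yet)
Bit 8: prefix='00' (no match yet)
Bit 9: prefix='001' -> emit 'n', reset

Answer: (root)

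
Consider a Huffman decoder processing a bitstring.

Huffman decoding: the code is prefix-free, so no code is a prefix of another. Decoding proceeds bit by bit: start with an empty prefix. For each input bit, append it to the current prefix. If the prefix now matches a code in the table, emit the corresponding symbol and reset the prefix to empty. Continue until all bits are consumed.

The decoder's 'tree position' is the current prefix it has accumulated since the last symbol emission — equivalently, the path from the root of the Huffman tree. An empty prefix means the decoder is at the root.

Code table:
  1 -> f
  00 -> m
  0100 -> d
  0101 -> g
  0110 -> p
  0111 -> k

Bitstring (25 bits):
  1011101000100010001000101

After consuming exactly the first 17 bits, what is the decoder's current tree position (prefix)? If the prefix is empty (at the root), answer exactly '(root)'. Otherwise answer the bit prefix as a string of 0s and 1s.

Answer: (root)

Derivation:
Bit 0: prefix='1' -> emit 'f', reset
Bit 1: prefix='0' (no match yet)
Bit 2: prefix='01' (no match yet)
Bit 3: prefix='011' (no match yet)
Bit 4: prefix='0111' -> emit 'k', reset
Bit 5: prefix='0' (no match yet)
Bit 6: prefix='01' (no match yet)
Bit 7: prefix='010' (no match yet)
Bit 8: prefix='0100' -> emit 'd', reset
Bit 9: prefix='0' (no match yet)
Bit 10: prefix='01' (no match yet)
Bit 11: prefix='010' (no match yet)
Bit 12: prefix='0100' -> emit 'd', reset
Bit 13: prefix='0' (no match yet)
Bit 14: prefix='01' (no match yet)
Bit 15: prefix='010' (no match yet)
Bit 16: prefix='0100' -> emit 'd', reset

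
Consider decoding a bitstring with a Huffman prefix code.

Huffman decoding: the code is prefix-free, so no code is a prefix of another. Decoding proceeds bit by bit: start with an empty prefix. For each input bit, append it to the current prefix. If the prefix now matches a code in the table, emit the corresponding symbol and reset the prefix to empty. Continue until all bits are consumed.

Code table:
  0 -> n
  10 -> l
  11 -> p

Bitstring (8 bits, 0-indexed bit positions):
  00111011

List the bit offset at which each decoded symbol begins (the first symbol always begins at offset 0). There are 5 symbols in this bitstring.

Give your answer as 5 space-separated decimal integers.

Answer: 0 1 2 4 6

Derivation:
Bit 0: prefix='0' -> emit 'n', reset
Bit 1: prefix='0' -> emit 'n', reset
Bit 2: prefix='1' (no match yet)
Bit 3: prefix='11' -> emit 'p', reset
Bit 4: prefix='1' (no match yet)
Bit 5: prefix='10' -> emit 'l', reset
Bit 6: prefix='1' (no match yet)
Bit 7: prefix='11' -> emit 'p', reset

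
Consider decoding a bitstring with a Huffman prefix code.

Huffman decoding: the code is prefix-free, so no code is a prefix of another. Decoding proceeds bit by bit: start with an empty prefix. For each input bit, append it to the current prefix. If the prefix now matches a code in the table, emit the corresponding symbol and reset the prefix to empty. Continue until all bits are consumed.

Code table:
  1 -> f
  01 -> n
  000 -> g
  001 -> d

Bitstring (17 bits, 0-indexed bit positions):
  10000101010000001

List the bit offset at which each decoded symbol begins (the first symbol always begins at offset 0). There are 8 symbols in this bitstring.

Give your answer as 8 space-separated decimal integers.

Answer: 0 1 4 6 8 10 13 16

Derivation:
Bit 0: prefix='1' -> emit 'f', reset
Bit 1: prefix='0' (no match yet)
Bit 2: prefix='00' (no match yet)
Bit 3: prefix='000' -> emit 'g', reset
Bit 4: prefix='0' (no match yet)
Bit 5: prefix='01' -> emit 'n', reset
Bit 6: prefix='0' (no match yet)
Bit 7: prefix='01' -> emit 'n', reset
Bit 8: prefix='0' (no match yet)
Bit 9: prefix='01' -> emit 'n', reset
Bit 10: prefix='0' (no match yet)
Bit 11: prefix='00' (no match yet)
Bit 12: prefix='000' -> emit 'g', reset
Bit 13: prefix='0' (no match yet)
Bit 14: prefix='00' (no match yet)
Bit 15: prefix='000' -> emit 'g', reset
Bit 16: prefix='1' -> emit 'f', reset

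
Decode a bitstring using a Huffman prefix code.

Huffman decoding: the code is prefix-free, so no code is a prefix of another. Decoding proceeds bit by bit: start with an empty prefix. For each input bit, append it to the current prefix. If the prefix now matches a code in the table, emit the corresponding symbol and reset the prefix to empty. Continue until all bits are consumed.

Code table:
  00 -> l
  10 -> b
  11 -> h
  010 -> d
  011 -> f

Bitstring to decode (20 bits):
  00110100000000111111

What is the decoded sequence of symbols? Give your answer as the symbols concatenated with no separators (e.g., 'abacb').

Bit 0: prefix='0' (no match yet)
Bit 1: prefix='00' -> emit 'l', reset
Bit 2: prefix='1' (no match yet)
Bit 3: prefix='11' -> emit 'h', reset
Bit 4: prefix='0' (no match yet)
Bit 5: prefix='01' (no match yet)
Bit 6: prefix='010' -> emit 'd', reset
Bit 7: prefix='0' (no match yet)
Bit 8: prefix='00' -> emit 'l', reset
Bit 9: prefix='0' (no match yet)
Bit 10: prefix='00' -> emit 'l', reset
Bit 11: prefix='0' (no match yet)
Bit 12: prefix='00' -> emit 'l', reset
Bit 13: prefix='0' (no match yet)
Bit 14: prefix='01' (no match yet)
Bit 15: prefix='011' -> emit 'f', reset
Bit 16: prefix='1' (no match yet)
Bit 17: prefix='11' -> emit 'h', reset
Bit 18: prefix='1' (no match yet)
Bit 19: prefix='11' -> emit 'h', reset

Answer: lhdlllfhh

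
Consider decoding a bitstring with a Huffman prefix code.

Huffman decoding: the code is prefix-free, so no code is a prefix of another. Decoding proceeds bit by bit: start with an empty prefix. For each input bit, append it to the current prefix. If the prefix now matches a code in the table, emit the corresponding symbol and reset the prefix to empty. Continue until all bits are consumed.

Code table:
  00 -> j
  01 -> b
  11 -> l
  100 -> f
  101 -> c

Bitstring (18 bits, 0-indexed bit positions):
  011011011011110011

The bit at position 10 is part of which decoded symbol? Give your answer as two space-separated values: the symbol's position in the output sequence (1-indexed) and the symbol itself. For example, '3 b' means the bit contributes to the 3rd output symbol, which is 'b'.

Answer: 4 c

Derivation:
Bit 0: prefix='0' (no match yet)
Bit 1: prefix='01' -> emit 'b', reset
Bit 2: prefix='1' (no match yet)
Bit 3: prefix='10' (no match yet)
Bit 4: prefix='101' -> emit 'c', reset
Bit 5: prefix='1' (no match yet)
Bit 6: prefix='10' (no match yet)
Bit 7: prefix='101' -> emit 'c', reset
Bit 8: prefix='1' (no match yet)
Bit 9: prefix='10' (no match yet)
Bit 10: prefix='101' -> emit 'c', reset
Bit 11: prefix='1' (no match yet)
Bit 12: prefix='11' -> emit 'l', reset
Bit 13: prefix='1' (no match yet)
Bit 14: prefix='10' (no match yet)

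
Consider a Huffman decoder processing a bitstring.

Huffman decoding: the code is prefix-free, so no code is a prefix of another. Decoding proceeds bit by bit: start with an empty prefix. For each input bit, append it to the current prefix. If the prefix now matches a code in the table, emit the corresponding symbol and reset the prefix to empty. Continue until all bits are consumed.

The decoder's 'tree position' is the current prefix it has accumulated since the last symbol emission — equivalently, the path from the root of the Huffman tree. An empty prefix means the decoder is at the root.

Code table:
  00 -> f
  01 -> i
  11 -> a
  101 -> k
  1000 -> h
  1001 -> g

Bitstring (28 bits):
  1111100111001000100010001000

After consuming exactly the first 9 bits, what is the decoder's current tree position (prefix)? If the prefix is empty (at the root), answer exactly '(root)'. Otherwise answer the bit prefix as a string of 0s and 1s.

Answer: 1

Derivation:
Bit 0: prefix='1' (no match yet)
Bit 1: prefix='11' -> emit 'a', reset
Bit 2: prefix='1' (no match yet)
Bit 3: prefix='11' -> emit 'a', reset
Bit 4: prefix='1' (no match yet)
Bit 5: prefix='10' (no match yet)
Bit 6: prefix='100' (no match yet)
Bit 7: prefix='1001' -> emit 'g', reset
Bit 8: prefix='1' (no match yet)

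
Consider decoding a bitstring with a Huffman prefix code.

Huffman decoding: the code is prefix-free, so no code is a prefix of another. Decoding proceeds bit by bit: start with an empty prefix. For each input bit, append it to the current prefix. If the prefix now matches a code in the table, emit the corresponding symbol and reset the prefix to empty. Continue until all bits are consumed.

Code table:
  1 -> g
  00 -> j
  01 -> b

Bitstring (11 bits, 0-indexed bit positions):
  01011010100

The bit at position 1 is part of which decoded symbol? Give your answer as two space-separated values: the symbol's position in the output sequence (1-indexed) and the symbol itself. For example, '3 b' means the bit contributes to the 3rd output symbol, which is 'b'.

Bit 0: prefix='0' (no match yet)
Bit 1: prefix='01' -> emit 'b', reset
Bit 2: prefix='0' (no match yet)
Bit 3: prefix='01' -> emit 'b', reset
Bit 4: prefix='1' -> emit 'g', reset
Bit 5: prefix='0' (no match yet)

Answer: 1 b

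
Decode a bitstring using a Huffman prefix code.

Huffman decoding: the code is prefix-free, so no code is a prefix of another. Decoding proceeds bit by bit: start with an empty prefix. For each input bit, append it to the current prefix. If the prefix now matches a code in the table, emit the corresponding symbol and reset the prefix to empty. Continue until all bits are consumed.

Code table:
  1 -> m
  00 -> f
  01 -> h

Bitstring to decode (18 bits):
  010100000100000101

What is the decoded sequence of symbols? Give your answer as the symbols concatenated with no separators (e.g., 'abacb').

Answer: hhffhffhh

Derivation:
Bit 0: prefix='0' (no match yet)
Bit 1: prefix='01' -> emit 'h', reset
Bit 2: prefix='0' (no match yet)
Bit 3: prefix='01' -> emit 'h', reset
Bit 4: prefix='0' (no match yet)
Bit 5: prefix='00' -> emit 'f', reset
Bit 6: prefix='0' (no match yet)
Bit 7: prefix='00' -> emit 'f', reset
Bit 8: prefix='0' (no match yet)
Bit 9: prefix='01' -> emit 'h', reset
Bit 10: prefix='0' (no match yet)
Bit 11: prefix='00' -> emit 'f', reset
Bit 12: prefix='0' (no match yet)
Bit 13: prefix='00' -> emit 'f', reset
Bit 14: prefix='0' (no match yet)
Bit 15: prefix='01' -> emit 'h', reset
Bit 16: prefix='0' (no match yet)
Bit 17: prefix='01' -> emit 'h', reset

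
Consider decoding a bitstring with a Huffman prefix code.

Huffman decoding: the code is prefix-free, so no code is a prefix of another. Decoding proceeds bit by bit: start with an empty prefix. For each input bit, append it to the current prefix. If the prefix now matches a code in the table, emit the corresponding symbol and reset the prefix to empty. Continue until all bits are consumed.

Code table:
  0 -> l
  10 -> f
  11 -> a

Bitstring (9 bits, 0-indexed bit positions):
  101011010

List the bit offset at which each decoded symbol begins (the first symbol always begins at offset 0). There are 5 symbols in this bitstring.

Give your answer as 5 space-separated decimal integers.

Bit 0: prefix='1' (no match yet)
Bit 1: prefix='10' -> emit 'f', reset
Bit 2: prefix='1' (no match yet)
Bit 3: prefix='10' -> emit 'f', reset
Bit 4: prefix='1' (no match yet)
Bit 5: prefix='11' -> emit 'a', reset
Bit 6: prefix='0' -> emit 'l', reset
Bit 7: prefix='1' (no match yet)
Bit 8: prefix='10' -> emit 'f', reset

Answer: 0 2 4 6 7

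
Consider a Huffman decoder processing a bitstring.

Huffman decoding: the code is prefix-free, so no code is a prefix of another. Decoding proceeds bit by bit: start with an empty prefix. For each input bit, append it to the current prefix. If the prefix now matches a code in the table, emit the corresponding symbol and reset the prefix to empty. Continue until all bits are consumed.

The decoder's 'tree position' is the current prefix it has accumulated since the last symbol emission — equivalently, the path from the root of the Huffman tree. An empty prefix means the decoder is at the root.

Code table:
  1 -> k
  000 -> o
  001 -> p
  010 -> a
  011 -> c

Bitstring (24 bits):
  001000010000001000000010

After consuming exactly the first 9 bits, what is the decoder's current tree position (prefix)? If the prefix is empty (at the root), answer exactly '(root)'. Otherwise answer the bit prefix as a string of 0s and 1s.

Bit 0: prefix='0' (no match yet)
Bit 1: prefix='00' (no match yet)
Bit 2: prefix='001' -> emit 'p', reset
Bit 3: prefix='0' (no match yet)
Bit 4: prefix='00' (no match yet)
Bit 5: prefix='000' -> emit 'o', reset
Bit 6: prefix='0' (no match yet)
Bit 7: prefix='01' (no match yet)
Bit 8: prefix='010' -> emit 'a', reset

Answer: (root)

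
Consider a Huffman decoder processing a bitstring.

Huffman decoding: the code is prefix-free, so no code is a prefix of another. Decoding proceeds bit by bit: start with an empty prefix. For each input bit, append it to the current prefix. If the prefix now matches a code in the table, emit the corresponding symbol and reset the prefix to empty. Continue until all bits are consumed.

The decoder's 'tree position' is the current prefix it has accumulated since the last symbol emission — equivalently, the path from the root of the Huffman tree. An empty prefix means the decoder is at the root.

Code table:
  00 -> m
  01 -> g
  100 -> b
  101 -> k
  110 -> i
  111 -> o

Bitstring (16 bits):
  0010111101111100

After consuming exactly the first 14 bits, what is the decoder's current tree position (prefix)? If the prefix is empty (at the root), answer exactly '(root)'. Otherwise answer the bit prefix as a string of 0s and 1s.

Answer: 1

Derivation:
Bit 0: prefix='0' (no match yet)
Bit 1: prefix='00' -> emit 'm', reset
Bit 2: prefix='1' (no match yet)
Bit 3: prefix='10' (no match yet)
Bit 4: prefix='101' -> emit 'k', reset
Bit 5: prefix='1' (no match yet)
Bit 6: prefix='11' (no match yet)
Bit 7: prefix='111' -> emit 'o', reset
Bit 8: prefix='0' (no match yet)
Bit 9: prefix='01' -> emit 'g', reset
Bit 10: prefix='1' (no match yet)
Bit 11: prefix='11' (no match yet)
Bit 12: prefix='111' -> emit 'o', reset
Bit 13: prefix='1' (no match yet)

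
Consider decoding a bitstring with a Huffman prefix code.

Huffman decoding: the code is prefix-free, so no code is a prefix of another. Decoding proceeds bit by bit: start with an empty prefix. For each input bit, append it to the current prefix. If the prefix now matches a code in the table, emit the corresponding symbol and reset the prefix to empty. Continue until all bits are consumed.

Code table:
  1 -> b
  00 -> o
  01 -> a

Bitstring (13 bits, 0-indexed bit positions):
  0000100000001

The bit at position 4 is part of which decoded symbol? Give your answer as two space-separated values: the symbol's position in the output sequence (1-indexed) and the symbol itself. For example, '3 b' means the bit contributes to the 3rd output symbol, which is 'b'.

Answer: 3 b

Derivation:
Bit 0: prefix='0' (no match yet)
Bit 1: prefix='00' -> emit 'o', reset
Bit 2: prefix='0' (no match yet)
Bit 3: prefix='00' -> emit 'o', reset
Bit 4: prefix='1' -> emit 'b', reset
Bit 5: prefix='0' (no match yet)
Bit 6: prefix='00' -> emit 'o', reset
Bit 7: prefix='0' (no match yet)
Bit 8: prefix='00' -> emit 'o', reset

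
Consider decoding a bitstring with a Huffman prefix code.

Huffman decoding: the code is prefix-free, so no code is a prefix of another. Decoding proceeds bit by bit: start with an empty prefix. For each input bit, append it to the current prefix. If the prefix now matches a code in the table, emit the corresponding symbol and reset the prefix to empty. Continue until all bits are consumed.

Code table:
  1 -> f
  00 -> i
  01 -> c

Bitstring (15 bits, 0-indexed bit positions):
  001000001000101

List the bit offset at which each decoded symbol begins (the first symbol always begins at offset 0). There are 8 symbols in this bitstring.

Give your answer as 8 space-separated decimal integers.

Bit 0: prefix='0' (no match yet)
Bit 1: prefix='00' -> emit 'i', reset
Bit 2: prefix='1' -> emit 'f', reset
Bit 3: prefix='0' (no match yet)
Bit 4: prefix='00' -> emit 'i', reset
Bit 5: prefix='0' (no match yet)
Bit 6: prefix='00' -> emit 'i', reset
Bit 7: prefix='0' (no match yet)
Bit 8: prefix='01' -> emit 'c', reset
Bit 9: prefix='0' (no match yet)
Bit 10: prefix='00' -> emit 'i', reset
Bit 11: prefix='0' (no match yet)
Bit 12: prefix='01' -> emit 'c', reset
Bit 13: prefix='0' (no match yet)
Bit 14: prefix='01' -> emit 'c', reset

Answer: 0 2 3 5 7 9 11 13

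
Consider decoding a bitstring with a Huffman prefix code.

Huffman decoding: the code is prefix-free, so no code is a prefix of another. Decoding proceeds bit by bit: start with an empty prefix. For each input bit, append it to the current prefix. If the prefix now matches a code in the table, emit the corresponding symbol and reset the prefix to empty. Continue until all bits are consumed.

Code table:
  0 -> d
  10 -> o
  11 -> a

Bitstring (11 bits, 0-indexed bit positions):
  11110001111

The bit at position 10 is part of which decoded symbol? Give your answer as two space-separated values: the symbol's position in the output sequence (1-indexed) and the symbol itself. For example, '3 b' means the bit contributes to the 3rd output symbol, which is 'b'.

Answer: 7 a

Derivation:
Bit 0: prefix='1' (no match yet)
Bit 1: prefix='11' -> emit 'a', reset
Bit 2: prefix='1' (no match yet)
Bit 3: prefix='11' -> emit 'a', reset
Bit 4: prefix='0' -> emit 'd', reset
Bit 5: prefix='0' -> emit 'd', reset
Bit 6: prefix='0' -> emit 'd', reset
Bit 7: prefix='1' (no match yet)
Bit 8: prefix='11' -> emit 'a', reset
Bit 9: prefix='1' (no match yet)
Bit 10: prefix='11' -> emit 'a', reset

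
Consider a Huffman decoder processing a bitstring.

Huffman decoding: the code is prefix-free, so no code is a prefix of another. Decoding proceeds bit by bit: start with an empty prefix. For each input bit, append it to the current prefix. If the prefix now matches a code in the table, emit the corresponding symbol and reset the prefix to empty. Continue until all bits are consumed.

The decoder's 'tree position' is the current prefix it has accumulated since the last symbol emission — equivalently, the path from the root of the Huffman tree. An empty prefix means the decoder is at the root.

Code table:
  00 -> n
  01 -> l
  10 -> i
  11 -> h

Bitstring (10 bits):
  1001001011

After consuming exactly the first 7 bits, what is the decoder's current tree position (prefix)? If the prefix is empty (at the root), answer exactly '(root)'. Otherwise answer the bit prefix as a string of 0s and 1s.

Bit 0: prefix='1' (no match yet)
Bit 1: prefix='10' -> emit 'i', reset
Bit 2: prefix='0' (no match yet)
Bit 3: prefix='01' -> emit 'l', reset
Bit 4: prefix='0' (no match yet)
Bit 5: prefix='00' -> emit 'n', reset
Bit 6: prefix='1' (no match yet)

Answer: 1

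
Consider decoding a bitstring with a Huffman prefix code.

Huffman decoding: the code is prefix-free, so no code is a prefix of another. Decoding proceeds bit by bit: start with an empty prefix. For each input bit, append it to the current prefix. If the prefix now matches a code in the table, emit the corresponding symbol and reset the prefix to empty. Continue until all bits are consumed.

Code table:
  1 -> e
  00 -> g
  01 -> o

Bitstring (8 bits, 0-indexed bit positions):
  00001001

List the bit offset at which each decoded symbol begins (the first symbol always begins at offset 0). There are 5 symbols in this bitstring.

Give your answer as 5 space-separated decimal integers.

Bit 0: prefix='0' (no match yet)
Bit 1: prefix='00' -> emit 'g', reset
Bit 2: prefix='0' (no match yet)
Bit 3: prefix='00' -> emit 'g', reset
Bit 4: prefix='1' -> emit 'e', reset
Bit 5: prefix='0' (no match yet)
Bit 6: prefix='00' -> emit 'g', reset
Bit 7: prefix='1' -> emit 'e', reset

Answer: 0 2 4 5 7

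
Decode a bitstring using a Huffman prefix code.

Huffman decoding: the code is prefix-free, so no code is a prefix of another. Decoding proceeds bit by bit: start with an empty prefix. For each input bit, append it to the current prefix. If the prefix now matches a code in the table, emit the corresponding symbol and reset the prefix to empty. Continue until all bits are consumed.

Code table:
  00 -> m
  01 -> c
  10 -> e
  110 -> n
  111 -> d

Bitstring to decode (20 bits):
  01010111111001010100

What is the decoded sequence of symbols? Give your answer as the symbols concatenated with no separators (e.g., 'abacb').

Bit 0: prefix='0' (no match yet)
Bit 1: prefix='01' -> emit 'c', reset
Bit 2: prefix='0' (no match yet)
Bit 3: prefix='01' -> emit 'c', reset
Bit 4: prefix='0' (no match yet)
Bit 5: prefix='01' -> emit 'c', reset
Bit 6: prefix='1' (no match yet)
Bit 7: prefix='11' (no match yet)
Bit 8: prefix='111' -> emit 'd', reset
Bit 9: prefix='1' (no match yet)
Bit 10: prefix='11' (no match yet)
Bit 11: prefix='110' -> emit 'n', reset
Bit 12: prefix='0' (no match yet)
Bit 13: prefix='01' -> emit 'c', reset
Bit 14: prefix='0' (no match yet)
Bit 15: prefix='01' -> emit 'c', reset
Bit 16: prefix='0' (no match yet)
Bit 17: prefix='01' -> emit 'c', reset
Bit 18: prefix='0' (no match yet)
Bit 19: prefix='00' -> emit 'm', reset

Answer: cccdncccm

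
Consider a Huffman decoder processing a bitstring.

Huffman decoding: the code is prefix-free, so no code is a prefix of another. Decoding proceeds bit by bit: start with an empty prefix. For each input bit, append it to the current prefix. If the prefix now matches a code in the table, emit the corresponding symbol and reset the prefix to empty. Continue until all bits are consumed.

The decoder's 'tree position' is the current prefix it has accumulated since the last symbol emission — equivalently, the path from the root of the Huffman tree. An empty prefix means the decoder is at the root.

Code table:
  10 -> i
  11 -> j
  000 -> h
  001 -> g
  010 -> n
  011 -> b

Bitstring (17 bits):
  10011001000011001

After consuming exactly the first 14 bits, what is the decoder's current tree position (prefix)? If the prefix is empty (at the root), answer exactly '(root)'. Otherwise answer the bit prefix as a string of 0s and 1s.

Answer: (root)

Derivation:
Bit 0: prefix='1' (no match yet)
Bit 1: prefix='10' -> emit 'i', reset
Bit 2: prefix='0' (no match yet)
Bit 3: prefix='01' (no match yet)
Bit 4: prefix='011' -> emit 'b', reset
Bit 5: prefix='0' (no match yet)
Bit 6: prefix='00' (no match yet)
Bit 7: prefix='001' -> emit 'g', reset
Bit 8: prefix='0' (no match yet)
Bit 9: prefix='00' (no match yet)
Bit 10: prefix='000' -> emit 'h', reset
Bit 11: prefix='0' (no match yet)
Bit 12: prefix='01' (no match yet)
Bit 13: prefix='011' -> emit 'b', reset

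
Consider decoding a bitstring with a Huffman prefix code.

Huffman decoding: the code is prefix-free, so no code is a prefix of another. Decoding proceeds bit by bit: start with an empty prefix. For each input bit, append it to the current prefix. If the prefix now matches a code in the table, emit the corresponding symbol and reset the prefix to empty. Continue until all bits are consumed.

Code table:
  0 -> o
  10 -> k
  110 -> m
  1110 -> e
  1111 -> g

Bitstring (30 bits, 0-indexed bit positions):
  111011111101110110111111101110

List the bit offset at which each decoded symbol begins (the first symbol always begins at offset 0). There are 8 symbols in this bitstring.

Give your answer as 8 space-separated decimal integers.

Answer: 0 4 8 11 15 18 22 26

Derivation:
Bit 0: prefix='1' (no match yet)
Bit 1: prefix='11' (no match yet)
Bit 2: prefix='111' (no match yet)
Bit 3: prefix='1110' -> emit 'e', reset
Bit 4: prefix='1' (no match yet)
Bit 5: prefix='11' (no match yet)
Bit 6: prefix='111' (no match yet)
Bit 7: prefix='1111' -> emit 'g', reset
Bit 8: prefix='1' (no match yet)
Bit 9: prefix='11' (no match yet)
Bit 10: prefix='110' -> emit 'm', reset
Bit 11: prefix='1' (no match yet)
Bit 12: prefix='11' (no match yet)
Bit 13: prefix='111' (no match yet)
Bit 14: prefix='1110' -> emit 'e', reset
Bit 15: prefix='1' (no match yet)
Bit 16: prefix='11' (no match yet)
Bit 17: prefix='110' -> emit 'm', reset
Bit 18: prefix='1' (no match yet)
Bit 19: prefix='11' (no match yet)
Bit 20: prefix='111' (no match yet)
Bit 21: prefix='1111' -> emit 'g', reset
Bit 22: prefix='1' (no match yet)
Bit 23: prefix='11' (no match yet)
Bit 24: prefix='111' (no match yet)
Bit 25: prefix='1110' -> emit 'e', reset
Bit 26: prefix='1' (no match yet)
Bit 27: prefix='11' (no match yet)
Bit 28: prefix='111' (no match yet)
Bit 29: prefix='1110' -> emit 'e', reset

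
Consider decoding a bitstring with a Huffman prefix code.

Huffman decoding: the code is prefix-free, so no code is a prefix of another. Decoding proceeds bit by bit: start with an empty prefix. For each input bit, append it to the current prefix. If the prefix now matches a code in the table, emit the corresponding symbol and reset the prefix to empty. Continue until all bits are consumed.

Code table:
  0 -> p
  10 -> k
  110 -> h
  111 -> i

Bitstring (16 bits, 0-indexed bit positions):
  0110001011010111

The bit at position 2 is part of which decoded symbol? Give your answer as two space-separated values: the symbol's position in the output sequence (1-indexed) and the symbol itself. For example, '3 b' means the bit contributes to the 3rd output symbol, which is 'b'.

Answer: 2 h

Derivation:
Bit 0: prefix='0' -> emit 'p', reset
Bit 1: prefix='1' (no match yet)
Bit 2: prefix='11' (no match yet)
Bit 3: prefix='110' -> emit 'h', reset
Bit 4: prefix='0' -> emit 'p', reset
Bit 5: prefix='0' -> emit 'p', reset
Bit 6: prefix='1' (no match yet)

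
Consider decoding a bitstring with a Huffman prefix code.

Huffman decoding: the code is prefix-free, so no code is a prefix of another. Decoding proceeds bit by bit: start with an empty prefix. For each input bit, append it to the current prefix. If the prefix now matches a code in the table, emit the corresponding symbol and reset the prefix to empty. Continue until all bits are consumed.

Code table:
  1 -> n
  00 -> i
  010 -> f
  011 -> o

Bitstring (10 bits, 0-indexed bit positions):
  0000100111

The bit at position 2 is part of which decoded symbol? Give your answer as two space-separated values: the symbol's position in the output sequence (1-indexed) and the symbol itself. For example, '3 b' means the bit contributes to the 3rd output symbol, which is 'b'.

Answer: 2 i

Derivation:
Bit 0: prefix='0' (no match yet)
Bit 1: prefix='00' -> emit 'i', reset
Bit 2: prefix='0' (no match yet)
Bit 3: prefix='00' -> emit 'i', reset
Bit 4: prefix='1' -> emit 'n', reset
Bit 5: prefix='0' (no match yet)
Bit 6: prefix='00' -> emit 'i', reset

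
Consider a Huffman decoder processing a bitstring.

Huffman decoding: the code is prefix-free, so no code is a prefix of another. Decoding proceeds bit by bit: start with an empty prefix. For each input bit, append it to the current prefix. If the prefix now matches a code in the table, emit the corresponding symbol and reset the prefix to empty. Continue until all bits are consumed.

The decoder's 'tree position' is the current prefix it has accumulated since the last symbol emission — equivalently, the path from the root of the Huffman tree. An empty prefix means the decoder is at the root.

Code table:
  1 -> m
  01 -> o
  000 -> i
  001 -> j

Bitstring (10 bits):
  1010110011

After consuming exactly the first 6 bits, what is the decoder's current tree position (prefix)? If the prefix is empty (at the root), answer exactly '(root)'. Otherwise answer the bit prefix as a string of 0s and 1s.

Bit 0: prefix='1' -> emit 'm', reset
Bit 1: prefix='0' (no match yet)
Bit 2: prefix='01' -> emit 'o', reset
Bit 3: prefix='0' (no match yet)
Bit 4: prefix='01' -> emit 'o', reset
Bit 5: prefix='1' -> emit 'm', reset

Answer: (root)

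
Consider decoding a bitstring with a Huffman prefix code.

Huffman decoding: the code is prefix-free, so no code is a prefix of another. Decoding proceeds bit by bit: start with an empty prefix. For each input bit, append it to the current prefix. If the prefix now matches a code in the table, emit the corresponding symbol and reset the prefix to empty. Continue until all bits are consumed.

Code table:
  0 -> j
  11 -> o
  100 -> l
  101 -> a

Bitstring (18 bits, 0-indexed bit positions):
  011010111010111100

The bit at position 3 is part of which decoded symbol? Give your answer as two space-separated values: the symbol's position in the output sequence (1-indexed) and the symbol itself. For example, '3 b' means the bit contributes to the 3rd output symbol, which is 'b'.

Answer: 3 j

Derivation:
Bit 0: prefix='0' -> emit 'j', reset
Bit 1: prefix='1' (no match yet)
Bit 2: prefix='11' -> emit 'o', reset
Bit 3: prefix='0' -> emit 'j', reset
Bit 4: prefix='1' (no match yet)
Bit 5: prefix='10' (no match yet)
Bit 6: prefix='101' -> emit 'a', reset
Bit 7: prefix='1' (no match yet)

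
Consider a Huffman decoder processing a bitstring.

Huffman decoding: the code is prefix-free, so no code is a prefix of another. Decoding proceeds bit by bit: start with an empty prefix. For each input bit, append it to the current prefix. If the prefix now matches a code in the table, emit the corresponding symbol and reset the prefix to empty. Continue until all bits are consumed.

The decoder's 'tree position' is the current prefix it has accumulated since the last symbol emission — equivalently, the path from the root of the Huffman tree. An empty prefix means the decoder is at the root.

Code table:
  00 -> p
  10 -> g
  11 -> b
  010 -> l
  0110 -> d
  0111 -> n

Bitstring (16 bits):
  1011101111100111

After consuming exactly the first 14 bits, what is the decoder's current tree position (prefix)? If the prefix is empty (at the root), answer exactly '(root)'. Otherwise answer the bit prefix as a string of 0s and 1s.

Bit 0: prefix='1' (no match yet)
Bit 1: prefix='10' -> emit 'g', reset
Bit 2: prefix='1' (no match yet)
Bit 3: prefix='11' -> emit 'b', reset
Bit 4: prefix='1' (no match yet)
Bit 5: prefix='10' -> emit 'g', reset
Bit 6: prefix='1' (no match yet)
Bit 7: prefix='11' -> emit 'b', reset
Bit 8: prefix='1' (no match yet)
Bit 9: prefix='11' -> emit 'b', reset
Bit 10: prefix='1' (no match yet)
Bit 11: prefix='10' -> emit 'g', reset
Bit 12: prefix='0' (no match yet)
Bit 13: prefix='01' (no match yet)

Answer: 01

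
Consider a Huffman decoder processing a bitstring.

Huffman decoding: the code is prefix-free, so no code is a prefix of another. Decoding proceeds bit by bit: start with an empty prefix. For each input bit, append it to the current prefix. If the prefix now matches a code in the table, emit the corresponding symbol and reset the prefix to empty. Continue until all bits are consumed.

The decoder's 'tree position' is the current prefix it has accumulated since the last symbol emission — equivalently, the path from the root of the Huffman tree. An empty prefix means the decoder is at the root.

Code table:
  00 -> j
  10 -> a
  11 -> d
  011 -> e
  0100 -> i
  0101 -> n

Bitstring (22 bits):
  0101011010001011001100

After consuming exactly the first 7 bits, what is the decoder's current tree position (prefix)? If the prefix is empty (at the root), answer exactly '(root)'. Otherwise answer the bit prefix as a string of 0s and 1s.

Answer: (root)

Derivation:
Bit 0: prefix='0' (no match yet)
Bit 1: prefix='01' (no match yet)
Bit 2: prefix='010' (no match yet)
Bit 3: prefix='0101' -> emit 'n', reset
Bit 4: prefix='0' (no match yet)
Bit 5: prefix='01' (no match yet)
Bit 6: prefix='011' -> emit 'e', reset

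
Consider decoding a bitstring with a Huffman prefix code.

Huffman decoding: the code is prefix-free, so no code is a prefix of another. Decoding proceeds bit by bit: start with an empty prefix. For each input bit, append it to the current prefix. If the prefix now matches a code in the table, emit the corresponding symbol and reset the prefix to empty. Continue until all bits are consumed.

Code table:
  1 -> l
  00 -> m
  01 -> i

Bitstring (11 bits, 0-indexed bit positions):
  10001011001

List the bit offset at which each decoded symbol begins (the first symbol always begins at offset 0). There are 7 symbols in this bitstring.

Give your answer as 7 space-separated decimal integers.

Answer: 0 1 3 5 7 8 10

Derivation:
Bit 0: prefix='1' -> emit 'l', reset
Bit 1: prefix='0' (no match yet)
Bit 2: prefix='00' -> emit 'm', reset
Bit 3: prefix='0' (no match yet)
Bit 4: prefix='01' -> emit 'i', reset
Bit 5: prefix='0' (no match yet)
Bit 6: prefix='01' -> emit 'i', reset
Bit 7: prefix='1' -> emit 'l', reset
Bit 8: prefix='0' (no match yet)
Bit 9: prefix='00' -> emit 'm', reset
Bit 10: prefix='1' -> emit 'l', reset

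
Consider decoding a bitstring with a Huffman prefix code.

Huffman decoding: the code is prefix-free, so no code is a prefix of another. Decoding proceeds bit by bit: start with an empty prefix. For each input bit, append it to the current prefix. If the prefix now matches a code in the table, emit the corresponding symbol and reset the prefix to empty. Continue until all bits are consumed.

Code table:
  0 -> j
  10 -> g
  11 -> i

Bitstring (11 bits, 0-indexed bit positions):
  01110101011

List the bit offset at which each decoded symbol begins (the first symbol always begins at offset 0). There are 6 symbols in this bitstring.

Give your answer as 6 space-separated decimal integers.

Bit 0: prefix='0' -> emit 'j', reset
Bit 1: prefix='1' (no match yet)
Bit 2: prefix='11' -> emit 'i', reset
Bit 3: prefix='1' (no match yet)
Bit 4: prefix='10' -> emit 'g', reset
Bit 5: prefix='1' (no match yet)
Bit 6: prefix='10' -> emit 'g', reset
Bit 7: prefix='1' (no match yet)
Bit 8: prefix='10' -> emit 'g', reset
Bit 9: prefix='1' (no match yet)
Bit 10: prefix='11' -> emit 'i', reset

Answer: 0 1 3 5 7 9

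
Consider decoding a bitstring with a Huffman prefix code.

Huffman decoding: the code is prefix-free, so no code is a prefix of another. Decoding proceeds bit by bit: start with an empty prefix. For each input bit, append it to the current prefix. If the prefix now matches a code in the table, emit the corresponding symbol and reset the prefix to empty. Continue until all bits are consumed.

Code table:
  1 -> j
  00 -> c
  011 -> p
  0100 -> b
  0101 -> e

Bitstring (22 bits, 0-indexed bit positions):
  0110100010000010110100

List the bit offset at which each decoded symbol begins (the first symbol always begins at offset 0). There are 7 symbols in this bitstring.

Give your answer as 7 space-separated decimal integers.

Answer: 0 3 7 11 13 17 18

Derivation:
Bit 0: prefix='0' (no match yet)
Bit 1: prefix='01' (no match yet)
Bit 2: prefix='011' -> emit 'p', reset
Bit 3: prefix='0' (no match yet)
Bit 4: prefix='01' (no match yet)
Bit 5: prefix='010' (no match yet)
Bit 6: prefix='0100' -> emit 'b', reset
Bit 7: prefix='0' (no match yet)
Bit 8: prefix='01' (no match yet)
Bit 9: prefix='010' (no match yet)
Bit 10: prefix='0100' -> emit 'b', reset
Bit 11: prefix='0' (no match yet)
Bit 12: prefix='00' -> emit 'c', reset
Bit 13: prefix='0' (no match yet)
Bit 14: prefix='01' (no match yet)
Bit 15: prefix='010' (no match yet)
Bit 16: prefix='0101' -> emit 'e', reset
Bit 17: prefix='1' -> emit 'j', reset
Bit 18: prefix='0' (no match yet)
Bit 19: prefix='01' (no match yet)
Bit 20: prefix='010' (no match yet)
Bit 21: prefix='0100' -> emit 'b', reset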